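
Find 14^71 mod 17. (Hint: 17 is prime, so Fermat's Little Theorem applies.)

Step 1: Since 17 is prime, by Fermat's Little Theorem: 14^16 = 1 (mod 17).
Step 2: Reduce exponent: 71 mod 16 = 7.
Step 3: So 14^71 = 14^7 (mod 17).
Step 4: 14^7 mod 17 = 6.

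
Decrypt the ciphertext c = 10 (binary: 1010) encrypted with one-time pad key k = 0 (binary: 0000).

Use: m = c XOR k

Step 1: XOR ciphertext with key:
  Ciphertext: 1010
  Key:        0000
  XOR:        1010
Step 2: Plaintext = 1010 = 10 in decimal.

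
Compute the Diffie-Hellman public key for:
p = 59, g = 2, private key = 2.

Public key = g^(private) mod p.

Step 1: A = g^a mod p = 2^2 mod 59.
  2^1 mod 59 = 2
  2^2 mod 59 = (2 * 2) mod 59 = 4
Result: A = 4.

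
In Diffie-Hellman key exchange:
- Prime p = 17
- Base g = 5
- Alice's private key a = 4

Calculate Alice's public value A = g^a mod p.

Step 1: A = g^a mod p = 5^4 mod 17.
  5^1 mod 17 = 5
  5^2 mod 17 = (5 * 5) mod 17 = 8
  5^3 mod 17 = (8 * 5) mod 17 = 6
  5^4 mod 17 = (6 * 5) mod 17 = 13
Result: A = 13.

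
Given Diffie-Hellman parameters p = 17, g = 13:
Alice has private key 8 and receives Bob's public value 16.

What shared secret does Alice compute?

Step 1: s = B^a mod p = 16^8 mod 17.
  16^1 mod 17 = 16
  16^2 mod 17 = (16 * 16) mod 17 = 1
  16^3 mod 17 = (1 * 16) mod 17 = 16
  16^4 mod 17 = (16 * 16) mod 17 = 1
  16^5 mod 17 = (1 * 16) mod 17 = 16
  16^6 mod 17 = (16 * 16) mod 17 = 1
  16^7 mod 17 = (1 * 16) mod 17 = 16
  16^8 mod 17 = (16 * 16) mod 17 = 1
Result: shared secret = 1.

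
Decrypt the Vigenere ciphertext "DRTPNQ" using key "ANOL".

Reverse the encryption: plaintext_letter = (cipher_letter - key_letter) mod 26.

Step 1: Extend key: ANOLAN
Step 2: Decrypt each letter (c - k) mod 26:
  D(3) - A(0) = (3-0) mod 26 = 3 = D
  R(17) - N(13) = (17-13) mod 26 = 4 = E
  T(19) - O(14) = (19-14) mod 26 = 5 = F
  P(15) - L(11) = (15-11) mod 26 = 4 = E
  N(13) - A(0) = (13-0) mod 26 = 13 = N
  Q(16) - N(13) = (16-13) mod 26 = 3 = D
Plaintext: DEFEND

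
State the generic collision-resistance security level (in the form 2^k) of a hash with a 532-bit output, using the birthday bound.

Step 1: The birthday paradox gives collision probability ~50% after sqrt(2^n) = 2^(n/2) hashes.
Step 2: For 532-bit output: 2^(532/2) = 2^266.
Step 3: Approximately 2^266 hash computations needed.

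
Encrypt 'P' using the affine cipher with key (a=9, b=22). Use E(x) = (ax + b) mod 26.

Step 1: Convert 'P' to number: x = 15.
Step 2: E(15) = (9 * 15 + 22) mod 26 = 157 mod 26 = 1.
Step 3: Convert 1 back to letter: B.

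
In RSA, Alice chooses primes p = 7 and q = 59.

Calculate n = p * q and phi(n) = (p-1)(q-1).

Step 1: n = p * q = 7 * 59 = 413.
Step 2: phi(n) = (p-1)(q-1) = 6 * 58 = 348.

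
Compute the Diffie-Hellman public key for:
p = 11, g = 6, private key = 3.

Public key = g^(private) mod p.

Step 1: A = g^a mod p = 6^3 mod 11.
  6^1 mod 11 = 6
  6^2 mod 11 = (6 * 6) mod 11 = 3
  6^3 mod 11 = (3 * 6) mod 11 = 7
Result: A = 7.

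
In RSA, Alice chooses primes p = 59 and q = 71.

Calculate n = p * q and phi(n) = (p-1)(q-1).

Step 1: n = p * q = 59 * 71 = 4189.
Step 2: phi(n) = (p-1)(q-1) = 58 * 70 = 4060.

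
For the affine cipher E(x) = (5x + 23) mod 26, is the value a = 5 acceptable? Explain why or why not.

Step 1: Compute gcd(5, 26).
Step 2: gcd(5, 26) = 1.
Since gcd = 1, 5 is coprime with 26, so it is a valid key.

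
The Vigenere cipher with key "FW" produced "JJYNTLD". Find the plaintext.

Step 1: Extend key: FWFWFWF
Step 2: Decrypt each letter (c - k) mod 26:
  J(9) - F(5) = (9-5) mod 26 = 4 = E
  J(9) - W(22) = (9-22) mod 26 = 13 = N
  Y(24) - F(5) = (24-5) mod 26 = 19 = T
  N(13) - W(22) = (13-22) mod 26 = 17 = R
  T(19) - F(5) = (19-5) mod 26 = 14 = O
  L(11) - W(22) = (11-22) mod 26 = 15 = P
  D(3) - F(5) = (3-5) mod 26 = 24 = Y
Plaintext: ENTROPY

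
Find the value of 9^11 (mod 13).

Step 1: Compute 9^11 mod 13 step by step, reducing modulo 13 at each step.
  9^1 mod 13 = 9
  9^2 mod 13 = (9 * 9) mod 13 = 3
  9^3 mod 13 = (3 * 9) mod 13 = 1
  9^4 mod 13 = (1 * 9) mod 13 = 9
  9^5 mod 13 = (9 * 9) mod 13 = 3
  9^6 mod 13 = (3 * 9) mod 13 = 1
  9^7 mod 13 = (1 * 9) mod 13 = 9
  9^8 mod 13 = (9 * 9) mod 13 = 3
  9^9 mod 13 = (3 * 9) mod 13 = 1
  9^10 mod 13 = (1 * 9) mod 13 = 9
  9^11 mod 13 = (9 * 9) mod 13 = 3
Step 2: Result = 3.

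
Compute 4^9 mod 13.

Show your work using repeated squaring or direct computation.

Step 1: Compute 4^9 mod 13 step by step, reducing modulo 13 at each step.
  4^1 mod 13 = 4
  4^2 mod 13 = (4 * 4) mod 13 = 3
  4^3 mod 13 = (3 * 4) mod 13 = 12
  4^4 mod 13 = (12 * 4) mod 13 = 9
  4^5 mod 13 = (9 * 4) mod 13 = 10
  4^6 mod 13 = (10 * 4) mod 13 = 1
  4^7 mod 13 = (1 * 4) mod 13 = 4
  4^8 mod 13 = (4 * 4) mod 13 = 3
  4^9 mod 13 = (3 * 4) mod 13 = 12
Step 2: Result = 12.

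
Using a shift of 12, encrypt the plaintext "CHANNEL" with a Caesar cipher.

Step 1: For each letter, shift forward by 12 positions (mod 26).
  C (position 2) -> position (2+12) mod 26 = 14 -> O
  H (position 7) -> position (7+12) mod 26 = 19 -> T
  A (position 0) -> position (0+12) mod 26 = 12 -> M
  N (position 13) -> position (13+12) mod 26 = 25 -> Z
  N (position 13) -> position (13+12) mod 26 = 25 -> Z
  E (position 4) -> position (4+12) mod 26 = 16 -> Q
  L (position 11) -> position (11+12) mod 26 = 23 -> X
Result: OTMZZQX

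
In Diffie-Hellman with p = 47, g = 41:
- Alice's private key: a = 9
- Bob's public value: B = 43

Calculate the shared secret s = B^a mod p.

Step 1: s = B^a mod p = 43^9 mod 47.
  43^1 mod 47 = 43
  43^2 mod 47 = (43 * 43) mod 47 = 16
  43^3 mod 47 = (16 * 43) mod 47 = 30
  43^4 mod 47 = (30 * 43) mod 47 = 21
  43^5 mod 47 = (21 * 43) mod 47 = 10
  43^6 mod 47 = (10 * 43) mod 47 = 7
  43^7 mod 47 = (7 * 43) mod 47 = 19
  43^8 mod 47 = (19 * 43) mod 47 = 18
  43^9 mod 47 = (18 * 43) mod 47 = 22
Result: shared secret = 22.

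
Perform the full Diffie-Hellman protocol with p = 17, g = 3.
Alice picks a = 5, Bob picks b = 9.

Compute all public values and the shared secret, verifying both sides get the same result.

Step 1: A = g^a mod p = 3^5 mod 17 = 5.
Step 2: B = g^b mod p = 3^9 mod 17 = 14.
Step 3: Alice computes s = B^a mod p = 14^5 mod 17 = 12.
Step 4: Bob computes s = A^b mod p = 5^9 mod 17 = 12.
Both sides agree: shared secret = 12.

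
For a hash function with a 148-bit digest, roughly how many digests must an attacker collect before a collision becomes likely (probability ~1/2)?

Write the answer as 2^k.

Step 1: The birthday paradox gives collision probability ~50% after sqrt(2^n) = 2^(n/2) hashes.
Step 2: For 148-bit output: 2^(148/2) = 2^74.
Step 3: Approximately 2^74 hash computations needed.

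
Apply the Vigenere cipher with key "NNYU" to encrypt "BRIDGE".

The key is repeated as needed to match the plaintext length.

Step 1: Repeat key to match plaintext length:
  Plaintext: BRIDGE
  Key:       NNYUNN
Step 2: Encrypt each letter:
  B(1) + N(13) = (1+13) mod 26 = 14 = O
  R(17) + N(13) = (17+13) mod 26 = 4 = E
  I(8) + Y(24) = (8+24) mod 26 = 6 = G
  D(3) + U(20) = (3+20) mod 26 = 23 = X
  G(6) + N(13) = (6+13) mod 26 = 19 = T
  E(4) + N(13) = (4+13) mod 26 = 17 = R
Ciphertext: OEGXTR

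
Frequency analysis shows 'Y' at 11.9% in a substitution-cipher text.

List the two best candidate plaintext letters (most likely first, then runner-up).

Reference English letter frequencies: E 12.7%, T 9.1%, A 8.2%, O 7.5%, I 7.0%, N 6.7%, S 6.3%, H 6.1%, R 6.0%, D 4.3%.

Step 1: Observed frequency of 'Y' is 11.9%.
Step 2: Compute distances to each reference frequency and sort:
  E (12.7%): difference = 0.8% <-- BEST
  T (9.1%): difference = 2.8% <-- RUNNER-UP
  A (8.2%): difference = 3.7%
  O (7.5%): difference = 4.4%
  I (7.0%): difference = 4.9%
Step 3: Most likely is 'E' (12.7%, diff 0.8%); second most likely is 'T' (9.1%, diff 2.8%).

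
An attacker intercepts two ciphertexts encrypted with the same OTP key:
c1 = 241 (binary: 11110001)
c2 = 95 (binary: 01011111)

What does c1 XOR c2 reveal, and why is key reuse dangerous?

Step 1: c1 XOR c2 = (m1 XOR k) XOR (m2 XOR k).
Step 2: By XOR associativity/commutativity: = m1 XOR m2 XOR k XOR k = m1 XOR m2.
Step 3: 11110001 XOR 01011111 = 10101110 = 174.
Step 4: The key cancels out! An attacker learns m1 XOR m2 = 174, revealing the relationship between plaintexts.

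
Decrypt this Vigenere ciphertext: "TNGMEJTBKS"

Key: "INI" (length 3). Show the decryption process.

Step 1: Key 'INI' has length 3. Extended key: INIINIINII
Step 2: Decrypt each position:
  T(19) - I(8) = 11 = L
  N(13) - N(13) = 0 = A
  G(6) - I(8) = 24 = Y
  M(12) - I(8) = 4 = E
  E(4) - N(13) = 17 = R
  J(9) - I(8) = 1 = B
  T(19) - I(8) = 11 = L
  B(1) - N(13) = 14 = O
  K(10) - I(8) = 2 = C
  S(18) - I(8) = 10 = K
Plaintext: LAYERBLOCK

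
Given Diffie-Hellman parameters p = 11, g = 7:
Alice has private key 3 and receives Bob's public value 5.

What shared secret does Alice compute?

Step 1: s = B^a mod p = 5^3 mod 11.
  5^1 mod 11 = 5
  5^2 mod 11 = (5 * 5) mod 11 = 3
  5^3 mod 11 = (3 * 5) mod 11 = 4
Result: shared secret = 4.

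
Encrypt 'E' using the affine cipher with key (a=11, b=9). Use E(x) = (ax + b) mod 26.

Step 1: Convert 'E' to number: x = 4.
Step 2: E(4) = (11 * 4 + 9) mod 26 = 53 mod 26 = 1.
Step 3: Convert 1 back to letter: B.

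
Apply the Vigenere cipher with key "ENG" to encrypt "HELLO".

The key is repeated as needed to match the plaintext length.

Step 1: Repeat key to match plaintext length:
  Plaintext: HELLO
  Key:       ENGEN
Step 2: Encrypt each letter:
  H(7) + E(4) = (7+4) mod 26 = 11 = L
  E(4) + N(13) = (4+13) mod 26 = 17 = R
  L(11) + G(6) = (11+6) mod 26 = 17 = R
  L(11) + E(4) = (11+4) mod 26 = 15 = P
  O(14) + N(13) = (14+13) mod 26 = 1 = B
Ciphertext: LRRPB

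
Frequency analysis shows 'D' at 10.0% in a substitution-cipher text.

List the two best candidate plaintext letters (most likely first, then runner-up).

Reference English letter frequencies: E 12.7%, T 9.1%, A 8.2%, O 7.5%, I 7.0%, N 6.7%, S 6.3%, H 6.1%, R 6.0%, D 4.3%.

Step 1: Observed frequency of 'D' is 10.0%.
Step 2: Compute distances to each reference frequency and sort:
  T (9.1%): difference = 0.9% <-- BEST
  A (8.2%): difference = 1.8% <-- RUNNER-UP
  O (7.5%): difference = 2.5%
  E (12.7%): difference = 2.7%
  I (7.0%): difference = 3.0%
Step 3: Most likely is 'T' (9.1%, diff 0.9%); second most likely is 'A' (8.2%, diff 1.8%).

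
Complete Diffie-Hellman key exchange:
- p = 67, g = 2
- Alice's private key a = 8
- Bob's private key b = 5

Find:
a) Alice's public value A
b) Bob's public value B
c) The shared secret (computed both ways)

Step 1: A = g^a mod p = 2^8 mod 67 = 55.
Step 2: B = g^b mod p = 2^5 mod 67 = 32.
Step 3: Alice computes s = B^a mod p = 32^8 mod 67 = 6.
Step 4: Bob computes s = A^b mod p = 55^5 mod 67 = 6.
Both sides agree: shared secret = 6.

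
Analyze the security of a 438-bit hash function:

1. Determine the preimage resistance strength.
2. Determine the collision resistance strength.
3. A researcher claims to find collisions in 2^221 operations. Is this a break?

Step 1: Preimage resistance requires brute-force of 2^438 operations.
Step 2: Collision resistance (birthday bound) = 2^(438/2) = 2^219.
Step 3: The claimed attack costs 2^221 operations.
Step 4: Since 2^221 >= 2^219, the claimed attack is no faster than the generic birthday attack, so this does not break collision resistance.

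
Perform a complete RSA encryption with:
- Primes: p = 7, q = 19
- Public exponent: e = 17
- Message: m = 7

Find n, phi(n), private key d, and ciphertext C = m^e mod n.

Step 1: n = 7 * 19 = 133.
Step 2: phi(n) = (7-1)(19-1) = 6 * 18 = 108.
Step 3: Find d = 17^(-1) mod 108 = 89.
  Verify: 17 * 89 = 1513 = 1 (mod 108).
Step 4: C = 7^17 mod 133 = 49.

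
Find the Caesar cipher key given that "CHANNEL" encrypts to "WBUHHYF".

Step 1: Compare first letters: C (position 2) -> W (position 22).
Step 2: Shift = (22 - 2) mod 26 = 20.
The shift value is 20.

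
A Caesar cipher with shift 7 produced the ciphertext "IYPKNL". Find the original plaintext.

Step 1: Reverse the shift by subtracting 7 from each letter position.
  I (position 8) -> position (8-7) mod 26 = 1 -> B
  Y (position 24) -> position (24-7) mod 26 = 17 -> R
  P (position 15) -> position (15-7) mod 26 = 8 -> I
  K (position 10) -> position (10-7) mod 26 = 3 -> D
  N (position 13) -> position (13-7) mod 26 = 6 -> G
  L (position 11) -> position (11-7) mod 26 = 4 -> E
Decrypted message: BRIDGE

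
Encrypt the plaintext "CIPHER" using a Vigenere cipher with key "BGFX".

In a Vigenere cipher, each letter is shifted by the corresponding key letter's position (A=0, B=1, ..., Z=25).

Step 1: Repeat key to match plaintext length:
  Plaintext: CIPHER
  Key:       BGFXBG
Step 2: Encrypt each letter:
  C(2) + B(1) = (2+1) mod 26 = 3 = D
  I(8) + G(6) = (8+6) mod 26 = 14 = O
  P(15) + F(5) = (15+5) mod 26 = 20 = U
  H(7) + X(23) = (7+23) mod 26 = 4 = E
  E(4) + B(1) = (4+1) mod 26 = 5 = F
  R(17) + G(6) = (17+6) mod 26 = 23 = X
Ciphertext: DOUEFX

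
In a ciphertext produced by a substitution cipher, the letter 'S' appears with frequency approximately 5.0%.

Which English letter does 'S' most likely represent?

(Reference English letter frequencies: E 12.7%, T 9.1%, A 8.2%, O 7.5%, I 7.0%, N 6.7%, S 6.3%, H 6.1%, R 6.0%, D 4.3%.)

Step 1: The observed frequency is 5.0%.
Step 2: Compare with English frequencies:
  E: 12.7% (difference: 7.7%)
  T: 9.1% (difference: 4.1%)
  A: 8.2% (difference: 3.2%)
  O: 7.5% (difference: 2.5%)
  I: 7.0% (difference: 2.0%)
  N: 6.7% (difference: 1.7%)
  S: 6.3% (difference: 1.3%)
  H: 6.1% (difference: 1.1%)
  R: 6.0% (difference: 1.0%)
  D: 4.3% (difference: 0.7%) <-- closest
Step 3: 'S' most likely represents 'D' (frequency 4.3%).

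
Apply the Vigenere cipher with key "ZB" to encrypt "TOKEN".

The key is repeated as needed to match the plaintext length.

Step 1: Repeat key to match plaintext length:
  Plaintext: TOKEN
  Key:       ZBZBZ
Step 2: Encrypt each letter:
  T(19) + Z(25) = (19+25) mod 26 = 18 = S
  O(14) + B(1) = (14+1) mod 26 = 15 = P
  K(10) + Z(25) = (10+25) mod 26 = 9 = J
  E(4) + B(1) = (4+1) mod 26 = 5 = F
  N(13) + Z(25) = (13+25) mod 26 = 12 = M
Ciphertext: SPJFM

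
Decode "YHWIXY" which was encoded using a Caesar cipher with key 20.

Step 1: Reverse the shift by subtracting 20 from each letter position.
  Y (position 24) -> position (24-20) mod 26 = 4 -> E
  H (position 7) -> position (7-20) mod 26 = 13 -> N
  W (position 22) -> position (22-20) mod 26 = 2 -> C
  I (position 8) -> position (8-20) mod 26 = 14 -> O
  X (position 23) -> position (23-20) mod 26 = 3 -> D
  Y (position 24) -> position (24-20) mod 26 = 4 -> E
Decrypted message: ENCODE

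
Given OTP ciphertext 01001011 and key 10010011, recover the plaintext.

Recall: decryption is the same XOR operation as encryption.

Step 1: XOR ciphertext with key:
  Ciphertext: 01001011
  Key:        10010011
  XOR:        11011000
Step 2: Plaintext = 11011000 = 216 in decimal.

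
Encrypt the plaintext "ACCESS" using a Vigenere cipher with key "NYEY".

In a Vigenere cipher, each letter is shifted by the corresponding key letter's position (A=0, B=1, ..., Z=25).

Step 1: Repeat key to match plaintext length:
  Plaintext: ACCESS
  Key:       NYEYNY
Step 2: Encrypt each letter:
  A(0) + N(13) = (0+13) mod 26 = 13 = N
  C(2) + Y(24) = (2+24) mod 26 = 0 = A
  C(2) + E(4) = (2+4) mod 26 = 6 = G
  E(4) + Y(24) = (4+24) mod 26 = 2 = C
  S(18) + N(13) = (18+13) mod 26 = 5 = F
  S(18) + Y(24) = (18+24) mod 26 = 16 = Q
Ciphertext: NAGCFQ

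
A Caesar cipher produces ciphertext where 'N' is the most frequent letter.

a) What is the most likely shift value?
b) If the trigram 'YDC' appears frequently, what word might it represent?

Step 1: In English, 'E' is the most frequent letter (12.7%).
Step 2: The most frequent ciphertext letter is 'N' (position 13).
Step 3: Shift = (13 - 4) mod 26 = 9.
Step 4: Decrypt 'YDC' by shifting back 9:
  Y -> P
  D -> U
  C -> T
Step 5: 'YDC' decrypts to 'PUT'.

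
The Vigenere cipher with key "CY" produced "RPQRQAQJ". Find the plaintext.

Step 1: Extend key: CYCYCYCY
Step 2: Decrypt each letter (c - k) mod 26:
  R(17) - C(2) = (17-2) mod 26 = 15 = P
  P(15) - Y(24) = (15-24) mod 26 = 17 = R
  Q(16) - C(2) = (16-2) mod 26 = 14 = O
  R(17) - Y(24) = (17-24) mod 26 = 19 = T
  Q(16) - C(2) = (16-2) mod 26 = 14 = O
  A(0) - Y(24) = (0-24) mod 26 = 2 = C
  Q(16) - C(2) = (16-2) mod 26 = 14 = O
  J(9) - Y(24) = (9-24) mod 26 = 11 = L
Plaintext: PROTOCOL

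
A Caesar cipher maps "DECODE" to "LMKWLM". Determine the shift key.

Step 1: Compare first letters: D (position 3) -> L (position 11).
Step 2: Shift = (11 - 3) mod 26 = 8.
The shift value is 8.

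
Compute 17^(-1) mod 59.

Step 1: We need x such that 17 * x = 1 (mod 59).
Step 2: Using the extended Euclidean algorithm or trial:
  17 * 7 = 119 = 2 * 59 + 1.
Step 3: Since 119 mod 59 = 1, the inverse is x = 7.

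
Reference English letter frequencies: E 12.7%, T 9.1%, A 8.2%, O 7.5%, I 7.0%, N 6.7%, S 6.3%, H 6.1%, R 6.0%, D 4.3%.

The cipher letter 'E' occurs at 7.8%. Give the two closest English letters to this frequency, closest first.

Step 1: Observed frequency of 'E' is 7.8%.
Step 2: Compute distances to each reference frequency and sort:
  O (7.5%): difference = 0.3% <-- BEST
  A (8.2%): difference = 0.4% <-- RUNNER-UP
  I (7.0%): difference = 0.8%
  N (6.7%): difference = 1.1%
  T (9.1%): difference = 1.3%
Step 3: Most likely is 'O' (7.5%, diff 0.3%); second most likely is 'A' (8.2%, diff 0.4%).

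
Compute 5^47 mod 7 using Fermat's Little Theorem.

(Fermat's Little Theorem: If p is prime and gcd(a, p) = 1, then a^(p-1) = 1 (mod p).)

Step 1: Since 7 is prime, by Fermat's Little Theorem: 5^6 = 1 (mod 7).
Step 2: Reduce exponent: 47 mod 6 = 5.
Step 3: So 5^47 = 5^5 (mod 7).
Step 4: 5^5 mod 7 = 3.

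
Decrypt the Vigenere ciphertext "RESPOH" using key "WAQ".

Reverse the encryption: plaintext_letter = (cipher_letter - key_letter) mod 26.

Step 1: Extend key: WAQWAQ
Step 2: Decrypt each letter (c - k) mod 26:
  R(17) - W(22) = (17-22) mod 26 = 21 = V
  E(4) - A(0) = (4-0) mod 26 = 4 = E
  S(18) - Q(16) = (18-16) mod 26 = 2 = C
  P(15) - W(22) = (15-22) mod 26 = 19 = T
  O(14) - A(0) = (14-0) mod 26 = 14 = O
  H(7) - Q(16) = (7-16) mod 26 = 17 = R
Plaintext: VECTOR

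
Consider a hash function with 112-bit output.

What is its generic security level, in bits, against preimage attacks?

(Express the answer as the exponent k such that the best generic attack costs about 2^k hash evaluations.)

Step 1: The hash has a 112-bit output.
Step 2: Preimage resistance means: given a digest h(x), it should be infeasible to find any input that hashes to it.
With a 112-bit output there are 2^112 possible digests, so a generic brute-force preimage search costs about 2^112 evaluations.
Step 3: Security level = 112 bits.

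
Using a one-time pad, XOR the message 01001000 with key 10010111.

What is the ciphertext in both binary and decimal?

Step 1: Write out the XOR operation bit by bit:
  Message: 01001000
  Key:     10010111
  XOR:     11011111
Step 2: Convert to decimal: 11011111 = 223.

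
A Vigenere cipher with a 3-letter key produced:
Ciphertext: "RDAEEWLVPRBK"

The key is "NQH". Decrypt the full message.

Step 1: Key 'NQH' has length 3. Extended key: NQHNQHNQHNQH
Step 2: Decrypt each position:
  R(17) - N(13) = 4 = E
  D(3) - Q(16) = 13 = N
  A(0) - H(7) = 19 = T
  E(4) - N(13) = 17 = R
  E(4) - Q(16) = 14 = O
  W(22) - H(7) = 15 = P
  L(11) - N(13) = 24 = Y
  V(21) - Q(16) = 5 = F
  P(15) - H(7) = 8 = I
  R(17) - N(13) = 4 = E
  B(1) - Q(16) = 11 = L
  K(10) - H(7) = 3 = D
Plaintext: ENTROPYFIELD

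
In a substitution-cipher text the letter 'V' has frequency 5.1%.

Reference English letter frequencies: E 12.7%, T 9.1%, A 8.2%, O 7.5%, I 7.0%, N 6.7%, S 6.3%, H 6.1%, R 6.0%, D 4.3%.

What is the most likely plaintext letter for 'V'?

Step 1: The observed frequency is 5.1%.
Step 2: Compare with English frequencies:
  E: 12.7% (difference: 7.6%)
  T: 9.1% (difference: 4.0%)
  A: 8.2% (difference: 3.1%)
  O: 7.5% (difference: 2.4%)
  I: 7.0% (difference: 1.9%)
  N: 6.7% (difference: 1.6%)
  S: 6.3% (difference: 1.2%)
  H: 6.1% (difference: 1.0%)
  R: 6.0% (difference: 0.9%)
  D: 4.3% (difference: 0.8%) <-- closest
Step 3: 'V' most likely represents 'D' (frequency 4.3%).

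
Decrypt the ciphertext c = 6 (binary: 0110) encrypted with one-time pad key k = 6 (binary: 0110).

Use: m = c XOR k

Step 1: XOR ciphertext with key:
  Ciphertext: 0110
  Key:        0110
  XOR:        0000
Step 2: Plaintext = 0000 = 0 in decimal.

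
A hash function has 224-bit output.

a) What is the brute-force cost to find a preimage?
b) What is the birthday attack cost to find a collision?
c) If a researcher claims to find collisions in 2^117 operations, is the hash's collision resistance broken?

Step 1: Preimage resistance requires brute-force of 2^224 operations.
Step 2: Collision resistance (birthday bound) = 2^(224/2) = 2^112.
Step 3: The claimed attack costs 2^117 operations.
Step 4: Since 2^117 >= 2^112, the claimed attack is no faster than the generic birthday attack, so this does not break collision resistance.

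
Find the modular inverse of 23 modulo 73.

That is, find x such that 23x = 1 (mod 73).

Step 1: We need x such that 23 * x = 1 (mod 73).
Step 2: Using the extended Euclidean algorithm or trial:
  23 * 54 = 1242 = 17 * 73 + 1.
Step 3: Since 1242 mod 73 = 1, the inverse is x = 54.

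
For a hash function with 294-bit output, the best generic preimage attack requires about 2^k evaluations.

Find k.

Step 1: The hash has a 294-bit output.
Step 2: Preimage resistance means: given a digest h(x), it should be infeasible to find any input that hashes to it.
With a 294-bit output there are 2^294 possible digests, so a generic brute-force preimage search costs about 2^294 evaluations.
Step 3: Security level = 294 bits.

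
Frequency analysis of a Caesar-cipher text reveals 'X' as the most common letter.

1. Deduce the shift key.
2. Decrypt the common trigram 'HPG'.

Step 1: In English, 'E' is the most frequent letter (12.7%).
Step 2: The most frequent ciphertext letter is 'X' (position 23).
Step 3: Shift = (23 - 4) mod 26 = 19.
Step 4: Decrypt 'HPG' by shifting back 19:
  H -> O
  P -> W
  G -> N
Step 5: 'HPG' decrypts to 'OWN'.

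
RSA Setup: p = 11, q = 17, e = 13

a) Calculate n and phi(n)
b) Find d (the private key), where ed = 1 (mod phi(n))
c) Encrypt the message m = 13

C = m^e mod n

Step 1: n = 11 * 17 = 187.
Step 2: phi(n) = (11-1)(17-1) = 10 * 16 = 160.
Step 3: Find d = 13^(-1) mod 160 = 37.
  Verify: 13 * 37 = 481 = 1 (mod 160).
Step 4: C = 13^13 mod 187 = 30.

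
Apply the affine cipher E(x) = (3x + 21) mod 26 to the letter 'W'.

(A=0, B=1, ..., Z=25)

Step 1: Convert 'W' to number: x = 22.
Step 2: E(22) = (3 * 22 + 21) mod 26 = 87 mod 26 = 9.
Step 3: Convert 9 back to letter: J.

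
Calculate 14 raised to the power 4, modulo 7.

Step 1: Compute 14^4 mod 7 step by step, reducing modulo 7 at each step.
  14^1 mod 7 = 0
  14^2 mod 7 = (0 * 14) mod 7 = 0
  14^3 mod 7 = (0 * 14) mod 7 = 0
  14^4 mod 7 = (0 * 14) mod 7 = 0
Step 2: Result = 0.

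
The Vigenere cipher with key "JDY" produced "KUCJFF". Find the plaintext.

Step 1: Extend key: JDYJDY
Step 2: Decrypt each letter (c - k) mod 26:
  K(10) - J(9) = (10-9) mod 26 = 1 = B
  U(20) - D(3) = (20-3) mod 26 = 17 = R
  C(2) - Y(24) = (2-24) mod 26 = 4 = E
  J(9) - J(9) = (9-9) mod 26 = 0 = A
  F(5) - D(3) = (5-3) mod 26 = 2 = C
  F(5) - Y(24) = (5-24) mod 26 = 7 = H
Plaintext: BREACH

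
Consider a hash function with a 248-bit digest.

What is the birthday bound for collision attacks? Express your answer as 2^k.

Step 1: The birthday paradox gives collision probability ~50% after sqrt(2^n) = 2^(n/2) hashes.
Step 2: For 248-bit output: 2^(248/2) = 2^124.
Step 3: Approximately 2^124 hash computations needed.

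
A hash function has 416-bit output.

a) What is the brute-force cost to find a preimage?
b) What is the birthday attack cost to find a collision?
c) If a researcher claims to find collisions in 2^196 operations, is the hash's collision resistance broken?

Step 1: Preimage resistance requires brute-force of 2^416 operations.
Step 2: Collision resistance (birthday bound) = 2^(416/2) = 2^208.
Step 3: The claimed attack costs 2^196 operations.
Step 4: Since 2^196 < 2^208, the claimed attack beats the generic birthday bound, so collision resistance is broken.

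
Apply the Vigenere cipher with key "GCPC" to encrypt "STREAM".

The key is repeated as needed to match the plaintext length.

Step 1: Repeat key to match plaintext length:
  Plaintext: STREAM
  Key:       GCPCGC
Step 2: Encrypt each letter:
  S(18) + G(6) = (18+6) mod 26 = 24 = Y
  T(19) + C(2) = (19+2) mod 26 = 21 = V
  R(17) + P(15) = (17+15) mod 26 = 6 = G
  E(4) + C(2) = (4+2) mod 26 = 6 = G
  A(0) + G(6) = (0+6) mod 26 = 6 = G
  M(12) + C(2) = (12+2) mod 26 = 14 = O
Ciphertext: YVGGGO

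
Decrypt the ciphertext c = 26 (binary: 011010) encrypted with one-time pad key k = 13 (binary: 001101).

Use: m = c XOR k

Step 1: XOR ciphertext with key:
  Ciphertext: 011010
  Key:        001101
  XOR:        010111
Step 2: Plaintext = 010111 = 23 in decimal.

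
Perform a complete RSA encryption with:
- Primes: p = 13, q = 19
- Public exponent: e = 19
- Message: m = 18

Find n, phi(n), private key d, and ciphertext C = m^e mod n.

Step 1: n = 13 * 19 = 247.
Step 2: phi(n) = (13-1)(19-1) = 12 * 18 = 216.
Step 3: Find d = 19^(-1) mod 216 = 91.
  Verify: 19 * 91 = 1729 = 1 (mod 216).
Step 4: C = 18^19 mod 247 = 151.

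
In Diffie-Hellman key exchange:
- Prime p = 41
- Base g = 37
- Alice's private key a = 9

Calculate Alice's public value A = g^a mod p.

Step 1: A = g^a mod p = 37^9 mod 41.
  37^1 mod 41 = 37
  37^2 mod 41 = (37 * 37) mod 41 = 16
  37^3 mod 41 = (16 * 37) mod 41 = 18
  37^4 mod 41 = (18 * 37) mod 41 = 10
  37^5 mod 41 = (10 * 37) mod 41 = 1
  37^6 mod 41 = (1 * 37) mod 41 = 37
  37^7 mod 41 = (37 * 37) mod 41 = 16
  37^8 mod 41 = (16 * 37) mod 41 = 18
  37^9 mod 41 = (18 * 37) mod 41 = 10
Result: A = 10.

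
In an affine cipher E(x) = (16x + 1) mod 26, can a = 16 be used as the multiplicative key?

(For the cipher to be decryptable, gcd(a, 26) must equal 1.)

Step 1: Compute gcd(16, 26).
Step 2: gcd(16, 26) = 2.
Since gcd = 2 != 1, 16 shares a common factor with 26, so it cannot be used.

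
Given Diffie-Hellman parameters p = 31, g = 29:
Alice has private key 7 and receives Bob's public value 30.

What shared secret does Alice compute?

Step 1: s = B^a mod p = 30^7 mod 31.
  30^1 mod 31 = 30
  30^2 mod 31 = (30 * 30) mod 31 = 1
  30^3 mod 31 = (1 * 30) mod 31 = 30
  30^4 mod 31 = (30 * 30) mod 31 = 1
  30^5 mod 31 = (1 * 30) mod 31 = 30
  30^6 mod 31 = (30 * 30) mod 31 = 1
  30^7 mod 31 = (1 * 30) mod 31 = 30
Result: shared secret = 30.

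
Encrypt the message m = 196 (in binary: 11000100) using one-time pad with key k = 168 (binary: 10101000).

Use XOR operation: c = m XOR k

Step 1: Write out the XOR operation bit by bit:
  Message: 11000100
  Key:     10101000
  XOR:     01101100
Step 2: Convert to decimal: 01101100 = 108.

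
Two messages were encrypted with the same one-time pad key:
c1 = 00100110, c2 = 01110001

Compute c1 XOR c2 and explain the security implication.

Step 1: c1 XOR c2 = (m1 XOR k) XOR (m2 XOR k).
Step 2: By XOR associativity/commutativity: = m1 XOR m2 XOR k XOR k = m1 XOR m2.
Step 3: 00100110 XOR 01110001 = 01010111 = 87.
Step 4: The key cancels out! An attacker learns m1 XOR m2 = 87, revealing the relationship between plaintexts.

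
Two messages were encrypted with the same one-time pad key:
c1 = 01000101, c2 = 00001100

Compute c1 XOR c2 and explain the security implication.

Step 1: c1 XOR c2 = (m1 XOR k) XOR (m2 XOR k).
Step 2: By XOR associativity/commutativity: = m1 XOR m2 XOR k XOR k = m1 XOR m2.
Step 3: 01000101 XOR 00001100 = 01001001 = 73.
Step 4: The key cancels out! An attacker learns m1 XOR m2 = 73, revealing the relationship between plaintexts.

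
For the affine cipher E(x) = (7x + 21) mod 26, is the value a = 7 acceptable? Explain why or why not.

Step 1: Compute gcd(7, 26).
Step 2: gcd(7, 26) = 1.
Since gcd = 1, 7 is coprime with 26, so it is a valid key.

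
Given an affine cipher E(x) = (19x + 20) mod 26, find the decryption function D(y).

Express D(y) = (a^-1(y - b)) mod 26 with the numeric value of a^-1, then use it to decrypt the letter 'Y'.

Step 1: Find a^-1, the modular inverse of 19 mod 26.
Step 2: We need 19 * a^-1 = 1 (mod 26).
Step 3: 19 * 11 = 209 = 8 * 26 + 1, so a^-1 = 11.
Step 4: D(y) = 11(y - 20) mod 26.
Step 5: Apply to 'Y' (y = 24): D(24) = 11 * (24 - 20) mod 26 = 11 * 4 mod 26 = 18 -> 'S'.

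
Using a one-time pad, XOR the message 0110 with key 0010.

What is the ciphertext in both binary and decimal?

Step 1: Write out the XOR operation bit by bit:
  Message: 0110
  Key:     0010
  XOR:     0100
Step 2: Convert to decimal: 0100 = 4.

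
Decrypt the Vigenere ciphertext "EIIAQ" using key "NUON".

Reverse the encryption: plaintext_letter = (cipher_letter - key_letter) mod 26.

Step 1: Extend key: NUONN
Step 2: Decrypt each letter (c - k) mod 26:
  E(4) - N(13) = (4-13) mod 26 = 17 = R
  I(8) - U(20) = (8-20) mod 26 = 14 = O
  I(8) - O(14) = (8-14) mod 26 = 20 = U
  A(0) - N(13) = (0-13) mod 26 = 13 = N
  Q(16) - N(13) = (16-13) mod 26 = 3 = D
Plaintext: ROUND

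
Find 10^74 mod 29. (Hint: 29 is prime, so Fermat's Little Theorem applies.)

Step 1: Since 29 is prime, by Fermat's Little Theorem: 10^28 = 1 (mod 29).
Step 2: Reduce exponent: 74 mod 28 = 18.
Step 3: So 10^74 = 10^18 (mod 29).
Step 4: 10^18 mod 29 = 5.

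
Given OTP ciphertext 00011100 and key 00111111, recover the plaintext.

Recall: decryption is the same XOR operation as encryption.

Step 1: XOR ciphertext with key:
  Ciphertext: 00011100
  Key:        00111111
  XOR:        00100011
Step 2: Plaintext = 00100011 = 35 in decimal.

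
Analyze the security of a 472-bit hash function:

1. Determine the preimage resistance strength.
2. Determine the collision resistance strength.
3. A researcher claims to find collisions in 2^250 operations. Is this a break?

Step 1: Preimage resistance requires brute-force of 2^472 operations.
Step 2: Collision resistance (birthday bound) = 2^(472/2) = 2^236.
Step 3: The claimed attack costs 2^250 operations.
Step 4: Since 2^250 >= 2^236, the claimed attack is no faster than the generic birthday attack, so this does not break collision resistance.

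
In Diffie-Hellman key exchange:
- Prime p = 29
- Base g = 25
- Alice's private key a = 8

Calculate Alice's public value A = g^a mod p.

Step 1: A = g^a mod p = 25^8 mod 29.
  25^1 mod 29 = 25
  25^2 mod 29 = (25 * 25) mod 29 = 16
  25^3 mod 29 = (16 * 25) mod 29 = 23
  25^4 mod 29 = (23 * 25) mod 29 = 24
  25^5 mod 29 = (24 * 25) mod 29 = 20
  25^6 mod 29 = (20 * 25) mod 29 = 7
  25^7 mod 29 = (7 * 25) mod 29 = 1
  25^8 mod 29 = (1 * 25) mod 29 = 25
Result: A = 25.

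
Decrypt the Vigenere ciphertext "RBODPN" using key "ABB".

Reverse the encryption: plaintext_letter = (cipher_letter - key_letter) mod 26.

Step 1: Extend key: ABBABB
Step 2: Decrypt each letter (c - k) mod 26:
  R(17) - A(0) = (17-0) mod 26 = 17 = R
  B(1) - B(1) = (1-1) mod 26 = 0 = A
  O(14) - B(1) = (14-1) mod 26 = 13 = N
  D(3) - A(0) = (3-0) mod 26 = 3 = D
  P(15) - B(1) = (15-1) mod 26 = 14 = O
  N(13) - B(1) = (13-1) mod 26 = 12 = M
Plaintext: RANDOM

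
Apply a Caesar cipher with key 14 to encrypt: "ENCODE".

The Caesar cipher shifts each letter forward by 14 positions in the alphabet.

Step 1: For each letter, shift forward by 14 positions (mod 26).
  E (position 4) -> position (4+14) mod 26 = 18 -> S
  N (position 13) -> position (13+14) mod 26 = 1 -> B
  C (position 2) -> position (2+14) mod 26 = 16 -> Q
  O (position 14) -> position (14+14) mod 26 = 2 -> C
  D (position 3) -> position (3+14) mod 26 = 17 -> R
  E (position 4) -> position (4+14) mod 26 = 18 -> S
Result: SBQCRS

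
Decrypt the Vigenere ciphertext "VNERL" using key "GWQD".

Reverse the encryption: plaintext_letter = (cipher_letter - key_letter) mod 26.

Step 1: Extend key: GWQDG
Step 2: Decrypt each letter (c - k) mod 26:
  V(21) - G(6) = (21-6) mod 26 = 15 = P
  N(13) - W(22) = (13-22) mod 26 = 17 = R
  E(4) - Q(16) = (4-16) mod 26 = 14 = O
  R(17) - D(3) = (17-3) mod 26 = 14 = O
  L(11) - G(6) = (11-6) mod 26 = 5 = F
Plaintext: PROOF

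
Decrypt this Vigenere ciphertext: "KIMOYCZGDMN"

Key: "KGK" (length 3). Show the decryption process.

Step 1: Key 'KGK' has length 3. Extended key: KGKKGKKGKKG
Step 2: Decrypt each position:
  K(10) - K(10) = 0 = A
  I(8) - G(6) = 2 = C
  M(12) - K(10) = 2 = C
  O(14) - K(10) = 4 = E
  Y(24) - G(6) = 18 = S
  C(2) - K(10) = 18 = S
  Z(25) - K(10) = 15 = P
  G(6) - G(6) = 0 = A
  D(3) - K(10) = 19 = T
  M(12) - K(10) = 2 = C
  N(13) - G(6) = 7 = H
Plaintext: ACCESSPATCH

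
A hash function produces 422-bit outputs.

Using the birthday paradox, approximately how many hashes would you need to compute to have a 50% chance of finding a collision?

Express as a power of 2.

Step 1: The birthday paradox gives collision probability ~50% after sqrt(2^n) = 2^(n/2) hashes.
Step 2: For 422-bit output: 2^(422/2) = 2^211.
Step 3: Approximately 2^211 hash computations needed.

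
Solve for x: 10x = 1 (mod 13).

Step 1: We need x such that 10 * x = 1 (mod 13).
Step 2: Using the extended Euclidean algorithm or trial:
  10 * 4 = 40 = 3 * 13 + 1.
Step 3: Since 40 mod 13 = 1, the inverse is x = 4.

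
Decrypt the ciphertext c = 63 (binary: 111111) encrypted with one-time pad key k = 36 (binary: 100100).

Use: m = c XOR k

Step 1: XOR ciphertext with key:
  Ciphertext: 111111
  Key:        100100
  XOR:        011011
Step 2: Plaintext = 011011 = 27 in decimal.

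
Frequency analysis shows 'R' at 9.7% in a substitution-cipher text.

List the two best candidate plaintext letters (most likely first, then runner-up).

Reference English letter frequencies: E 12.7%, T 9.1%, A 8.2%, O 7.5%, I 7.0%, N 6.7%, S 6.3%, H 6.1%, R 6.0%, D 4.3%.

Step 1: Observed frequency of 'R' is 9.7%.
Step 2: Compute distances to each reference frequency and sort:
  T (9.1%): difference = 0.6% <-- BEST
  A (8.2%): difference = 1.5% <-- RUNNER-UP
  O (7.5%): difference = 2.2%
  I (7.0%): difference = 2.7%
  N (6.7%): difference = 3.0%
Step 3: Most likely is 'T' (9.1%, diff 0.6%); second most likely is 'A' (8.2%, diff 1.5%).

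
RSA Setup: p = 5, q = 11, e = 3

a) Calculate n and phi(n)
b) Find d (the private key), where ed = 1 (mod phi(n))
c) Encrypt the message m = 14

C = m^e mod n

Step 1: n = 5 * 11 = 55.
Step 2: phi(n) = (5-1)(11-1) = 4 * 10 = 40.
Step 3: Find d = 3^(-1) mod 40 = 27.
  Verify: 3 * 27 = 81 = 1 (mod 40).
Step 4: C = 14^3 mod 55 = 49.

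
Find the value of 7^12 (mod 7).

Step 1: Compute 7^12 mod 7 step by step, reducing modulo 7 at each step.
  7^1 mod 7 = 0
  7^2 mod 7 = (0 * 7) mod 7 = 0
  7^3 mod 7 = (0 * 7) mod 7 = 0
  7^4 mod 7 = (0 * 7) mod 7 = 0
  7^5 mod 7 = (0 * 7) mod 7 = 0
  7^6 mod 7 = (0 * 7) mod 7 = 0
  7^7 mod 7 = (0 * 7) mod 7 = 0
  7^8 mod 7 = (0 * 7) mod 7 = 0
  7^9 mod 7 = (0 * 7) mod 7 = 0
  7^10 mod 7 = (0 * 7) mod 7 = 0
  7^11 mod 7 = (0 * 7) mod 7 = 0
  7^12 mod 7 = (0 * 7) mod 7 = 0
Step 2: Result = 0.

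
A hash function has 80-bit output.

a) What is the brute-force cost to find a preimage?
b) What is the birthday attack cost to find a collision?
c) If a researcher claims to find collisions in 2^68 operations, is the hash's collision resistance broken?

Step 1: Preimage resistance requires brute-force of 2^80 operations.
Step 2: Collision resistance (birthday bound) = 2^(80/2) = 2^40.
Step 3: The claimed attack costs 2^68 operations.
Step 4: Since 2^68 >= 2^40, the claimed attack is no faster than the generic birthday attack, so this does not break collision resistance.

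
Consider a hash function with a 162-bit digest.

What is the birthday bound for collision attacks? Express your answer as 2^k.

Step 1: The birthday paradox gives collision probability ~50% after sqrt(2^n) = 2^(n/2) hashes.
Step 2: For 162-bit output: 2^(162/2) = 2^81.
Step 3: Approximately 2^81 hash computations needed.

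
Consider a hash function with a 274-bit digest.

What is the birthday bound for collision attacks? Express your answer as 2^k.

Step 1: The birthday paradox gives collision probability ~50% after sqrt(2^n) = 2^(n/2) hashes.
Step 2: For 274-bit output: 2^(274/2) = 2^137.
Step 3: Approximately 2^137 hash computations needed.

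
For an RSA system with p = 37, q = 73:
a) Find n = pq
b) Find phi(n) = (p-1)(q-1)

Step 1: n = p * q = 37 * 73 = 2701.
Step 2: phi(n) = (p-1)(q-1) = 36 * 72 = 2592.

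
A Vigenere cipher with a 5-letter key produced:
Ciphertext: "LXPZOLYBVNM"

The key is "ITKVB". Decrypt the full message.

Step 1: Key 'ITKVB' has length 5. Extended key: ITKVBITKVBI
Step 2: Decrypt each position:
  L(11) - I(8) = 3 = D
  X(23) - T(19) = 4 = E
  P(15) - K(10) = 5 = F
  Z(25) - V(21) = 4 = E
  O(14) - B(1) = 13 = N
  L(11) - I(8) = 3 = D
  Y(24) - T(19) = 5 = F
  B(1) - K(10) = 17 = R
  V(21) - V(21) = 0 = A
  N(13) - B(1) = 12 = M
  M(12) - I(8) = 4 = E
Plaintext: DEFENDFRAME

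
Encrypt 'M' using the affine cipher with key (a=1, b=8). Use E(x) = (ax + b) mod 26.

Step 1: Convert 'M' to number: x = 12.
Step 2: E(12) = (1 * 12 + 8) mod 26 = 20 mod 26 = 20.
Step 3: Convert 20 back to letter: U.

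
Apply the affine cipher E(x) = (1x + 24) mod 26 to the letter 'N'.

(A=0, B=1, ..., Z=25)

Step 1: Convert 'N' to number: x = 13.
Step 2: E(13) = (1 * 13 + 24) mod 26 = 37 mod 26 = 11.
Step 3: Convert 11 back to letter: L.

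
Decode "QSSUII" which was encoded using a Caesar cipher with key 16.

Step 1: Reverse the shift by subtracting 16 from each letter position.
  Q (position 16) -> position (16-16) mod 26 = 0 -> A
  S (position 18) -> position (18-16) mod 26 = 2 -> C
  S (position 18) -> position (18-16) mod 26 = 2 -> C
  U (position 20) -> position (20-16) mod 26 = 4 -> E
  I (position 8) -> position (8-16) mod 26 = 18 -> S
  I (position 8) -> position (8-16) mod 26 = 18 -> S
Decrypted message: ACCESS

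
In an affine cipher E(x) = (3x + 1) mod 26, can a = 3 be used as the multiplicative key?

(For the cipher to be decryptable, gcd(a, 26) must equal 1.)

Step 1: Compute gcd(3, 26).
Step 2: gcd(3, 26) = 1.
Since gcd = 1, 3 is coprime with 26, so it is a valid key.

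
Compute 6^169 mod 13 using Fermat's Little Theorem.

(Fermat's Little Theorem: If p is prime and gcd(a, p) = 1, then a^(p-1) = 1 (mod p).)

Step 1: Since 13 is prime, by Fermat's Little Theorem: 6^12 = 1 (mod 13).
Step 2: Reduce exponent: 169 mod 12 = 1.
Step 3: So 6^169 = 6^1 (mod 13).
Step 4: 6^1 mod 13 = 6.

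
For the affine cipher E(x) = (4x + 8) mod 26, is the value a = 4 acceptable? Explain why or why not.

Step 1: Compute gcd(4, 26).
Step 2: gcd(4, 26) = 2.
Since gcd = 2 != 1, 4 shares a common factor with 26, so it cannot be used.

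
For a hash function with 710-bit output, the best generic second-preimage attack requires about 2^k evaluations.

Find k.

Step 1: The hash has a 710-bit output.
Step 2: Second-preimage resistance means: given a specific input x, it should be infeasible to find a different y with h(y) = h(x).
With a 710-bit output, a generic search for a second preimage costs about 2^710 evaluations (each trial matches the fixed target with probability 2^-710).
Step 3: Security level = 710 bits.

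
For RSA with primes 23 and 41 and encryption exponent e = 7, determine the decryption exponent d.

Step 1: n = 23 * 41 = 943.
Step 2: phi(n) = 22 * 40 = 880.
Step 3: Find d such that 7 * d = 1 (mod 880).
Step 4: d = 7^(-1) mod 880 = 503.
Verification: 7 * 503 = 3521 = 4 * 880 + 1.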